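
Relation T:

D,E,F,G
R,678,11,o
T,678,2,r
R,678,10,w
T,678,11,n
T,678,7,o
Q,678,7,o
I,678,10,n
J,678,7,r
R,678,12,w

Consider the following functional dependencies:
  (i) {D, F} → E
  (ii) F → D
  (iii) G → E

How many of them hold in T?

2

(i) {D, F} → E: every LHS value maps to a single RHS value — holds.
(ii) F → D: F=11: 2 rows → D takes values {R, T} — violation; F=10: 2 rows → D takes values {R, I} — violation; F=7: 3 rows → D takes values {T, Q, J} — violation — fails.
(iii) G → E: every LHS value maps to a single RHS value — holds.
2 of the 3 dependencies hold.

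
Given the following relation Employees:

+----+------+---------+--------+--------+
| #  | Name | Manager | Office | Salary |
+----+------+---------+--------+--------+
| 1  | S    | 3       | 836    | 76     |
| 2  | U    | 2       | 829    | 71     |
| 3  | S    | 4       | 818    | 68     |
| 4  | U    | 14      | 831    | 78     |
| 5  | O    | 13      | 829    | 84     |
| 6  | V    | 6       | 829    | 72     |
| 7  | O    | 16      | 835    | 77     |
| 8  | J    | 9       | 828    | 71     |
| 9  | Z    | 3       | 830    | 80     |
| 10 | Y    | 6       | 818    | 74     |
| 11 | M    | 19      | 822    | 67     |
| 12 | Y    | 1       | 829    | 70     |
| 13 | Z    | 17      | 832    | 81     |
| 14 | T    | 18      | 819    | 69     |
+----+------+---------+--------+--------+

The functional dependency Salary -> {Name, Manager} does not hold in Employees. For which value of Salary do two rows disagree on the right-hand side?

Salary=76: row 1 → {Name,Manager} = (S, 3) ✓
Salary=71: rows 2, 8 → {Name,Manager} takes values {(U, 2), (J, 9)} — violation
Salary=68: row 3 → {Name,Manager} = (S, 4) ✓
Salary=78: row 4 → {Name,Manager} = (U, 14) ✓
Salary=84: row 5 → {Name,Manager} = (O, 13) ✓
Salary=72: row 6 → {Name,Manager} = (V, 6) ✓
Salary=77: row 7 → {Name,Manager} = (O, 16) ✓
Salary=80: row 9 → {Name,Manager} = (Z, 3) ✓
Salary=74: row 10 → {Name,Manager} = (Y, 6) ✓
Salary=67: row 11 → {Name,Manager} = (M, 19) ✓
Salary=70: row 12 → {Name,Manager} = (Y, 1) ✓
Salary=81: row 13 → {Name,Manager} = (Z, 17) ✓
Salary=69: row 14 → {Name,Manager} = (T, 18) ✓
The only Salary value with inconsistent RHS is Salary=71.

71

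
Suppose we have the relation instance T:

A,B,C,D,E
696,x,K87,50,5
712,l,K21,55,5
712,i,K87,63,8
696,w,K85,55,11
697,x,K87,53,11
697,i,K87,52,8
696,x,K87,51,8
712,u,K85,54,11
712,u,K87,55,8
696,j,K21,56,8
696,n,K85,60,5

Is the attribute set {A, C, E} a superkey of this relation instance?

No

Two distinct rows share (A=712, C=K87, E=8), so {A, C, E} does not determine every attribute — not a superkey.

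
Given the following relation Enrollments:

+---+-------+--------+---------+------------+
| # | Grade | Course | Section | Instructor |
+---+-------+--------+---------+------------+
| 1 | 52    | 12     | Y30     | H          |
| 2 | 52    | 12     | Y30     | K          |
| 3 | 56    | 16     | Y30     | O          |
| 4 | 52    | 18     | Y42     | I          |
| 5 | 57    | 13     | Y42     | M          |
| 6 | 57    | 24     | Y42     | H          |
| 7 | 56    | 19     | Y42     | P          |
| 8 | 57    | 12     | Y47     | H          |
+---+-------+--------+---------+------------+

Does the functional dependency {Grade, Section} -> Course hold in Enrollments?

(Grade=52, Section=Y30): rows 1, 2 → Course = 12, 12 ✓
(Grade=56, Section=Y30): row 3 → Course = 16 ✓
(Grade=52, Section=Y42): row 4 → Course = 18 ✓
(Grade=57, Section=Y42): rows 5, 6 → Course takes values {13, 24} — violation
(Grade=56, Section=Y42): row 7 → Course = 19 ✓
(Grade=57, Section=Y47): row 8 → Course = 12 ✓
Two rows agree on {Grade, Section} but differ on Course, so {Grade, Section} -> Course does not hold.

No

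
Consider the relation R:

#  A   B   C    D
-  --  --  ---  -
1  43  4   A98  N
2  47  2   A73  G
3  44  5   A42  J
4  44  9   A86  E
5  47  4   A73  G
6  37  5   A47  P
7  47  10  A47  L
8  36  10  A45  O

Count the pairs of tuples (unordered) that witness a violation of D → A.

0

D=G: all 2 rows agree on A — 0 pairs.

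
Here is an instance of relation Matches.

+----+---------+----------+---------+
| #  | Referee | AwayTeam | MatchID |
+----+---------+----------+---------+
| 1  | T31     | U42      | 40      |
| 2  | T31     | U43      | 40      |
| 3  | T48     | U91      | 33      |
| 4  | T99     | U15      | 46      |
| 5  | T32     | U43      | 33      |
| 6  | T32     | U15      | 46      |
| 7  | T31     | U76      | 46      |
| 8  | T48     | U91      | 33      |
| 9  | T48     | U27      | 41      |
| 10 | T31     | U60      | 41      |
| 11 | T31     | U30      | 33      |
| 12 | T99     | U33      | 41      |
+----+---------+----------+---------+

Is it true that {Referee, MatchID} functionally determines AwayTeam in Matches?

(Referee=T31, MatchID=40): rows 1, 2 → AwayTeam takes values {U42, U43} — violation
(Referee=T48, MatchID=33): rows 3, 8 → AwayTeam = U91, U91 ✓
(Referee=T99, MatchID=46): row 4 → AwayTeam = U15 ✓
(Referee=T32, MatchID=33): row 5 → AwayTeam = U43 ✓
(Referee=T32, MatchID=46): row 6 → AwayTeam = U15 ✓
(Referee=T31, MatchID=46): row 7 → AwayTeam = U76 ✓
(Referee=T48, MatchID=41): row 9 → AwayTeam = U27 ✓
(Referee=T31, MatchID=41): row 10 → AwayTeam = U60 ✓
(Referee=T31, MatchID=33): row 11 → AwayTeam = U30 ✓
(Referee=T99, MatchID=41): row 12 → AwayTeam = U33 ✓
Two rows agree on {Referee, MatchID} but differ on AwayTeam, so {Referee, MatchID} -> AwayTeam does not hold.

No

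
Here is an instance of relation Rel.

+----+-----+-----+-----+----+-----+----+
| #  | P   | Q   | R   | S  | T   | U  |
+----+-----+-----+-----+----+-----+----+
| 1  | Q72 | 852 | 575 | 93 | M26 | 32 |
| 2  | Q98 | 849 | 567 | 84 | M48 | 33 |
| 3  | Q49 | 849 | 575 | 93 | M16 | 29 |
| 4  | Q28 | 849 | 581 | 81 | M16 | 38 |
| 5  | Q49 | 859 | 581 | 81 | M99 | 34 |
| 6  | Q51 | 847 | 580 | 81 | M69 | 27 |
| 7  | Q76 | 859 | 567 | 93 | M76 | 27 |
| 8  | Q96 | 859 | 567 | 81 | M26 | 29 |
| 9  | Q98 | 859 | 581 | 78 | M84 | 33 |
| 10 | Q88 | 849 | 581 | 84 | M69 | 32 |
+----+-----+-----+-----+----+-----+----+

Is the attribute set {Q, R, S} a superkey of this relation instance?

All 10 rows have distinct {Q, R, S} values, so {Q, R, S} → (all attributes) holds and {Q, R, S} is a superkey.

Yes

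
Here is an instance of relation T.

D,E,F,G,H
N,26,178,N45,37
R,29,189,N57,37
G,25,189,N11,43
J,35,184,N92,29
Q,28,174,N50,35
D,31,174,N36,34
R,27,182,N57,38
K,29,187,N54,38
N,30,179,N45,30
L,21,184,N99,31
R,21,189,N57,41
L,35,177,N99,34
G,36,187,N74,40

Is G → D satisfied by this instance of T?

G=N45: 2 rows → D = N, N ✓
G=N57: 3 rows → D = R, R, R ✓
G=N11: 1 row → D = G ✓
G=N92: 1 row → D = J ✓
G=N50: 1 row → D = Q ✓
G=N36: 1 row → D = D ✓
G=N54: 1 row → D = K ✓
G=N99: 2 rows → D = L, L ✓
G=N74: 1 row → D = G ✓
Every G value is associated with a single D value, so G → D holds.

Yes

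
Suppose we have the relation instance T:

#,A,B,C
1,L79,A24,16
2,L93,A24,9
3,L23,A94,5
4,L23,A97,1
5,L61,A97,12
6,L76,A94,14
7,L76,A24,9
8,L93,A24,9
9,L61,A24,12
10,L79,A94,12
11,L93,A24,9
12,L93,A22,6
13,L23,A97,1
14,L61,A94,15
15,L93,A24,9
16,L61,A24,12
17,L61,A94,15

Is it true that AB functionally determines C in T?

Yes

(A=L79, B=A24): row 1 → C = 16 ✓
(A=L93, B=A24): rows 2, 8, 11, 15 → C = 9, 9, 9, 9 ✓
(A=L23, B=A94): row 3 → C = 5 ✓
(A=L23, B=A97): rows 4, 13 → C = 1, 1 ✓
(A=L61, B=A97): row 5 → C = 12 ✓
(A=L76, B=A94): row 6 → C = 14 ✓
(A=L76, B=A24): row 7 → C = 9 ✓
(A=L61, B=A24): rows 9, 16 → C = 12, 12 ✓
(A=L79, B=A94): row 10 → C = 12 ✓
(A=L93, B=A22): row 12 → C = 6 ✓
(A=L61, B=A94): rows 14, 17 → C = 15, 15 ✓
Every AB value is associated with a single C value, so AB -> C holds.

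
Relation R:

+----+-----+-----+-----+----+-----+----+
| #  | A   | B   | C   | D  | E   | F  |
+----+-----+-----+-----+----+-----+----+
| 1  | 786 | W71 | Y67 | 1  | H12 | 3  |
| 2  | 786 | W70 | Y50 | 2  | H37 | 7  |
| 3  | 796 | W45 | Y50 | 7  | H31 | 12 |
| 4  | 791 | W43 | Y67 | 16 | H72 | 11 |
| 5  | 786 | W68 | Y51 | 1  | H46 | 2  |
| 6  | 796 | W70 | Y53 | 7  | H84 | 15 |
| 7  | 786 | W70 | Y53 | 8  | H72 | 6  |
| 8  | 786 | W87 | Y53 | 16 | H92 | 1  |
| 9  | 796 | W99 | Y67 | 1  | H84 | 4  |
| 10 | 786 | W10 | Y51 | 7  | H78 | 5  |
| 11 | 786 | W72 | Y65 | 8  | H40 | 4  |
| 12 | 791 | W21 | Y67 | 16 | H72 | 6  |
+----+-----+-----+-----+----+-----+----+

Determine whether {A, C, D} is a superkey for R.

Rows 4 and 12 have the same {A, C, D} value (A=791, C=Y67, D=16) but are distinct tuples, so {A, C, D} does not determine every attribute — not a superkey.

No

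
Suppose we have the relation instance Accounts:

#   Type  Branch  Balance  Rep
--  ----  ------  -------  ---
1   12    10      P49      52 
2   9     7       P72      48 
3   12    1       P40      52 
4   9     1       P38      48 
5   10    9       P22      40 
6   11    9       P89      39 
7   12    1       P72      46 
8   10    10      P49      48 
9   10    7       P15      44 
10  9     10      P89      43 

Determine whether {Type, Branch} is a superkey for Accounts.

No

Rows 3 and 7 have the same {Type, Branch} value (Type=12, Branch=1) but are distinct tuples, so {Type, Branch} does not determine every attribute — not a superkey.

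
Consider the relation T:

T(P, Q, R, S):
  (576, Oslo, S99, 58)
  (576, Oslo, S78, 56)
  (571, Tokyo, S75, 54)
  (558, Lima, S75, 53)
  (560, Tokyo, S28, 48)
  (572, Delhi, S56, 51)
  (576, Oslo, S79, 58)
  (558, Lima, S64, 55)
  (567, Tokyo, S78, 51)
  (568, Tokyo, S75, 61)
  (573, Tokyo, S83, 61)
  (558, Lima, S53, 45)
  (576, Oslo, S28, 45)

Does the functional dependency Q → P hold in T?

No

Q=Oslo: 4 rows → P = 576, 576, 576, 576 ✓
Q=Tokyo: 5 rows → P takes values {571, 560, 567, 568, 573} — violation
Q=Lima: 3 rows → P = 558, 558, 558 ✓
Q=Delhi: 1 row → P = 572 ✓
Two rows agree on Q but differ on P, so Q → P does not hold.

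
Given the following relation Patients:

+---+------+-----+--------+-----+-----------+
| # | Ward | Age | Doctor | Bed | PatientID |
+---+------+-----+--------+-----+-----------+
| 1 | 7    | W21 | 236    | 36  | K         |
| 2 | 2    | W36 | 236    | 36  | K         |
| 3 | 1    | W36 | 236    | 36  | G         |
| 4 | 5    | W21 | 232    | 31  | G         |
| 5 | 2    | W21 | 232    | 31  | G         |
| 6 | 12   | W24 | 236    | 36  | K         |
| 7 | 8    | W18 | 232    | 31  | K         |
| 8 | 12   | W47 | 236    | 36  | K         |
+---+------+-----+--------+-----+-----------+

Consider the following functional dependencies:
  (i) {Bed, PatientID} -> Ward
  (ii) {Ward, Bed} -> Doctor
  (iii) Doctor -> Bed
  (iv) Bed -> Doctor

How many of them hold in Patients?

(i) {Bed, PatientID} -> Ward: (Bed=36, PatientID=K): rows 1, 2, 6, 8 → Ward takes values {7, 2, 12} — violation; (Bed=31, PatientID=G): rows 4, 5 → Ward takes values {5, 2} — violation — fails.
(ii) {Ward, Bed} -> Doctor: every LHS value maps to a single RHS value — holds.
(iii) Doctor -> Bed: every LHS value maps to a single RHS value — holds.
(iv) Bed -> Doctor: every LHS value maps to a single RHS value — holds.
3 of the 4 dependencies hold.

3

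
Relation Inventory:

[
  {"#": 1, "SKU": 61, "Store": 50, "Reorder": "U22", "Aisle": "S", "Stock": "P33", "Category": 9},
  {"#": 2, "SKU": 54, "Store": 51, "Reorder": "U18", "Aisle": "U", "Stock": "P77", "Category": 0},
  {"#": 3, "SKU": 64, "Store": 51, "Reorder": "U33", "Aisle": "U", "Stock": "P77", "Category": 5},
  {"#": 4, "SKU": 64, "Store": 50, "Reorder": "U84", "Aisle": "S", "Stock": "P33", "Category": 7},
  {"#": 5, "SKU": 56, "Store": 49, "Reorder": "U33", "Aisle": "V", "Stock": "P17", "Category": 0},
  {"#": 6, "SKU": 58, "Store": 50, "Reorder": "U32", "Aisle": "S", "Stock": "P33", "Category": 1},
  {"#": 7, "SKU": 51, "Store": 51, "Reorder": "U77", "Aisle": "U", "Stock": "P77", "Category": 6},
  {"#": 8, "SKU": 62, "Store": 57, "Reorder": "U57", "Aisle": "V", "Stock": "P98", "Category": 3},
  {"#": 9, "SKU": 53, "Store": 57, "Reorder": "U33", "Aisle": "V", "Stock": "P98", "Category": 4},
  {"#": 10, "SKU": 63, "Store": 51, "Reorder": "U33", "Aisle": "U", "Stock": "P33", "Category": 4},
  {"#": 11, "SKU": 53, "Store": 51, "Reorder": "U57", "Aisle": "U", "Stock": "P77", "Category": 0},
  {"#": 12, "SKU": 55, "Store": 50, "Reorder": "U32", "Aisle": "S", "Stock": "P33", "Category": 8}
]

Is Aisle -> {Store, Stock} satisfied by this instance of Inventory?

No

Aisle=S: rows 1, 4, 6, 12 → {Store,Stock} = (50, P33), (50, P33), (50, P33), (50, P33) ✓
Aisle=U: rows 2, 3, 7, 10, 11 → {Store,Stock} takes values {(51, P77), (51, P33)} — violation
Aisle=V: rows 5, 8, 9 → {Store,Stock} takes values {(49, P17), (57, P98)} — violation
Two rows agree on Aisle but differ on {Store, Stock}, so Aisle -> {Store, Stock} does not hold.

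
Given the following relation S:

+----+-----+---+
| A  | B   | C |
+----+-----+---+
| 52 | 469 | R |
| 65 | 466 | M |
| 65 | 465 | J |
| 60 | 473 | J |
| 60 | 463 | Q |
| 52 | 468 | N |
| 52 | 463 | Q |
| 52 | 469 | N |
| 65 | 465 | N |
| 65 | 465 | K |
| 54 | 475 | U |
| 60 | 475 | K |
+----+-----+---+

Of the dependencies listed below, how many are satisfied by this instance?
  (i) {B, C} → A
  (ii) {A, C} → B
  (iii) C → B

0

(i) {B, C} → A: (B=463, C=Q): 2 rows → A takes values {60, 52} — violation — fails.
(ii) {A, C} → B: (A=52, C=N): 2 rows → B takes values {468, 469} — violation — fails.
(iii) C → B: C=J: 2 rows → B takes values {465, 473} — violation; C=N: 3 rows → B takes values {468, 469, 465} — violation; C=K: 2 rows → B takes values {465, 475} — violation — fails.
None of the 3 dependencies hold.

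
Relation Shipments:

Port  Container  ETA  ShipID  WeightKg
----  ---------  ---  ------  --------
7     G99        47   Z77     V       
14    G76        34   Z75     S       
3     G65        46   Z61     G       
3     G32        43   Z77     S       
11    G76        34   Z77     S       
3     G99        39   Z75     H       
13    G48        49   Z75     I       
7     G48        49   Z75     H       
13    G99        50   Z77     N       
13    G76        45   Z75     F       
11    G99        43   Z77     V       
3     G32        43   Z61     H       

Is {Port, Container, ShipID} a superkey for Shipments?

Yes

All 12 rows have distinct {Port, Container, ShipID} values, so {Port, Container, ShipID} → (all attributes) holds and {Port, Container, ShipID} is a superkey.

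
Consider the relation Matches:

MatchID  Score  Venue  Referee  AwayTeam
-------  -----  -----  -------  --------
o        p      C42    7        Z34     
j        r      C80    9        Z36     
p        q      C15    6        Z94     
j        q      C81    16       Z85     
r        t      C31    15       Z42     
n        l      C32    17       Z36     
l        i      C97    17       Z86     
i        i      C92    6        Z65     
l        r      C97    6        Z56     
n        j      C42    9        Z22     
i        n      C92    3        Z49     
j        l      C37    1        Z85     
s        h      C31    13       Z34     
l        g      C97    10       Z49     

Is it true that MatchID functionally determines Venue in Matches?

MatchID=o: 1 row → Venue = C42 ✓
MatchID=j: 3 rows → Venue takes values {C80, C81, C37} — violation
MatchID=p: 1 row → Venue = C15 ✓
MatchID=r: 1 row → Venue = C31 ✓
MatchID=n: 2 rows → Venue takes values {C32, C42} — violation
MatchID=l: 3 rows → Venue = C97, C97, C97 ✓
MatchID=i: 2 rows → Venue = C92, C92 ✓
MatchID=s: 1 row → Venue = C31 ✓
Two rows agree on MatchID but differ on Venue, so MatchID -> Venue does not hold.

No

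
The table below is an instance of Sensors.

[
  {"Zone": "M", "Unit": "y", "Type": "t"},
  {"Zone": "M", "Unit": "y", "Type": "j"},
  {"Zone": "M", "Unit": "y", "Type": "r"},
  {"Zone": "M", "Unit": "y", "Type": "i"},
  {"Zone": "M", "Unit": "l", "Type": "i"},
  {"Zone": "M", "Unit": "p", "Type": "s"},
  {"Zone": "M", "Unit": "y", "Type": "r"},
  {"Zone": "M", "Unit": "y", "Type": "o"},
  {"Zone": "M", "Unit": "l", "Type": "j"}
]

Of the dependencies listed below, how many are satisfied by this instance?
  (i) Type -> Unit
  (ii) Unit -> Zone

(i) Type -> Unit: Type=j: 2 rows → Unit takes values {y, l} — violation; Type=i: 2 rows → Unit takes values {y, l} — violation — fails.
(ii) Unit -> Zone: every LHS value maps to a single RHS value — holds.
1 of the 2 dependencies holds.

1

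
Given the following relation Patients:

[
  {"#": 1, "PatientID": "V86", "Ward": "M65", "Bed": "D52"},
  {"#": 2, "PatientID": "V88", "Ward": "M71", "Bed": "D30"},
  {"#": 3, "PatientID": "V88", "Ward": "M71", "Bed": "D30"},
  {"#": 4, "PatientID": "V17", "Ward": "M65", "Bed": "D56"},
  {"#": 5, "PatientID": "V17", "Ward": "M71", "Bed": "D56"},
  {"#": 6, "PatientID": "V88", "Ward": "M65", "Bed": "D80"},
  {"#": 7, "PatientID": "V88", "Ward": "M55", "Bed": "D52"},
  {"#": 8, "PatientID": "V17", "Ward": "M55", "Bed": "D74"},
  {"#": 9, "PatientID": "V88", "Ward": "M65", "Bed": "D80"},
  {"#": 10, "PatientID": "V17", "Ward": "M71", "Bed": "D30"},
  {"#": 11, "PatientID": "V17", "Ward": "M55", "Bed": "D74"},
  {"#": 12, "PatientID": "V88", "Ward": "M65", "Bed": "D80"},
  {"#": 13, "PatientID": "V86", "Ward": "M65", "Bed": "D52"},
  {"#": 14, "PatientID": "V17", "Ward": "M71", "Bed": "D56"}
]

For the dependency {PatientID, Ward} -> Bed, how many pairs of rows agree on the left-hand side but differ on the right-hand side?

(PatientID=V86, Ward=M65): all 2 rows agree on Bed — 0 pairs.
(PatientID=V88, Ward=M71): all 2 rows agree on Bed — 0 pairs.
(PatientID=V17, Ward=M71): violating pairs (5,10), (10,14) — 2 pairs.
(PatientID=V88, Ward=M65): all 3 rows agree on Bed — 0 pairs.
(PatientID=V17, Ward=M55): all 2 rows agree on Bed — 0 pairs.

2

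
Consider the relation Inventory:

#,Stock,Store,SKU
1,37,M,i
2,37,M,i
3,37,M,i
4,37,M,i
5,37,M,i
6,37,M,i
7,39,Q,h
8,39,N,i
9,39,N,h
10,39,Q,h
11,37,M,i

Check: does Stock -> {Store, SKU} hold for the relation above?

No

Stock=37: rows 1, 2, 3, 4, 5, 6, 11 → {Store,SKU} = (M, i), (M, i), (M, i), (M, i), (M, i), (M, i), (M, i) ✓
Stock=39: rows 7, 8, 9, 10 → {Store,SKU} takes values {(Q, h), (N, i), (N, h)} — violation
Two rows agree on Stock but differ on {Store, SKU}, so Stock -> {Store, SKU} does not hold.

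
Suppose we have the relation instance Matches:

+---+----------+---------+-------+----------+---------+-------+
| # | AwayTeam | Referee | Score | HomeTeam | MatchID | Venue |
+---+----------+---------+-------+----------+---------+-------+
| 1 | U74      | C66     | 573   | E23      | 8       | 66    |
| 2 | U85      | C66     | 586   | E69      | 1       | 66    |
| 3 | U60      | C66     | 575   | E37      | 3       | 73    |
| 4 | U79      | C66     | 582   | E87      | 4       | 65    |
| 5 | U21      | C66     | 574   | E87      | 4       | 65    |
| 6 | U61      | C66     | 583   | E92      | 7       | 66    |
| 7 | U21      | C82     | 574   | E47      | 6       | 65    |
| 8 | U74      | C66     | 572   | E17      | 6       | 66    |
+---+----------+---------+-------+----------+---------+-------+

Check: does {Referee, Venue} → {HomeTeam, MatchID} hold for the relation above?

No

(Referee=C66, Venue=66): rows 1, 2, 6, 8 → {HomeTeam,MatchID} takes values {(E23, 8), (E69, 1), (E92, 7), (E17, 6)} — violation
(Referee=C66, Venue=73): row 3 → {HomeTeam,MatchID} = (E37, 3) ✓
(Referee=C66, Venue=65): rows 4, 5 → {HomeTeam,MatchID} = (E87, 4), (E87, 4) ✓
(Referee=C82, Venue=65): row 7 → {HomeTeam,MatchID} = (E47, 6) ✓
Two rows agree on {Referee, Venue} but differ on {HomeTeam, MatchID}, so {Referee, Venue} → {HomeTeam, MatchID} does not hold.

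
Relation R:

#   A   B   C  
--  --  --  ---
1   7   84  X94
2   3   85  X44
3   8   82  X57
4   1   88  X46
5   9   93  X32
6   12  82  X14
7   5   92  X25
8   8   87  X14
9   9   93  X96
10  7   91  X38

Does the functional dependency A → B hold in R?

A=7: rows 1, 10 → B takes values {84, 91} — violation
A=3: row 2 → B = 85 ✓
A=8: rows 3, 8 → B takes values {82, 87} — violation
A=1: row 4 → B = 88 ✓
A=9: rows 5, 9 → B = 93, 93 ✓
A=12: row 6 → B = 82 ✓
A=5: row 7 → B = 92 ✓
Two rows agree on A but differ on B, so A → B does not hold.

No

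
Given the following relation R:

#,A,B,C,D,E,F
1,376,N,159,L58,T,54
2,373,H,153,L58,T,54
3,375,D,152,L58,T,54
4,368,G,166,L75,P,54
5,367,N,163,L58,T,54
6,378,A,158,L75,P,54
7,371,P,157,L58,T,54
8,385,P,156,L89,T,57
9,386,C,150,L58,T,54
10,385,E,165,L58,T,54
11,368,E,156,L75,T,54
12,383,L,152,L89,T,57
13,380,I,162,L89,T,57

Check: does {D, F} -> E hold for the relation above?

(D=L58, F=54): rows 1, 2, 3, 5, 7, 9, 10 → E = T, T, T, T, T, T, T ✓
(D=L75, F=54): rows 4, 6, 11 → E takes values {P, T} — violation
(D=L89, F=57): rows 8, 12, 13 → E = T, T, T ✓
Two rows agree on {D, F} but differ on E, so {D, F} -> E does not hold.

No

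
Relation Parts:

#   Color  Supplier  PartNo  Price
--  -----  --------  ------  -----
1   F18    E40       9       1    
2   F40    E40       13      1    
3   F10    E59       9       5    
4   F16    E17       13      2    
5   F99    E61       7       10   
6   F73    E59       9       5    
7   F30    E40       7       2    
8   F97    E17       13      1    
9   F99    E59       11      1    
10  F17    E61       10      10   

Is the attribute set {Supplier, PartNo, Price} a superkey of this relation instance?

Rows 3 and 6 have the same {Supplier, PartNo, Price} value (Supplier=E59, PartNo=9, Price=5) but are distinct tuples, so {Supplier, PartNo, Price} does not determine every attribute — not a superkey.

No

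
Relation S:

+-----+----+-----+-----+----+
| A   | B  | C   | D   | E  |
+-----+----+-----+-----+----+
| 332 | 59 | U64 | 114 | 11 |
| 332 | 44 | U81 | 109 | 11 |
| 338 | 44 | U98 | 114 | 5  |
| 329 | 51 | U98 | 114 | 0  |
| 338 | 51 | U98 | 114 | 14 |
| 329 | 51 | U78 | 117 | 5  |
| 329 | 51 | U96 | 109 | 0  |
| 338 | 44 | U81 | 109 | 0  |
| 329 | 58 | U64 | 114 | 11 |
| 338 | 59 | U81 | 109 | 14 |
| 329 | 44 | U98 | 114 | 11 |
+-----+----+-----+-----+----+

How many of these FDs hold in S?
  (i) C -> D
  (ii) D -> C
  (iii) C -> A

(i) C -> D: every LHS value maps to a single RHS value — holds.
(ii) D -> C: D=114: 6 rows → C takes values {U64, U98} — violation; D=109: 4 rows → C takes values {U81, U96} — violation — fails.
(iii) C -> A: C=U64: 2 rows → A takes values {332, 329} — violation; C=U81: 3 rows → A takes values {332, 338} — violation; C=U98: 4 rows → A takes values {338, 329} — violation — fails.
1 of the 3 dependencies holds.

1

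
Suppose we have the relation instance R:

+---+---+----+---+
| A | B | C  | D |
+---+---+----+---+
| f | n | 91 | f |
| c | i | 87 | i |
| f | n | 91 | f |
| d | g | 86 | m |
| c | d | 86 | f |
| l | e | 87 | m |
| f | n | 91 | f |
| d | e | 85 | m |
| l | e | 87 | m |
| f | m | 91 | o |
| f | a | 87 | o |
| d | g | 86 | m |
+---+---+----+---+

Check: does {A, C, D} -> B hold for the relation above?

Yes

(A=f, C=91, D=f): 3 rows → B = n, n, n ✓
(A=c, C=87, D=i): 1 row → B = i ✓
(A=d, C=86, D=m): 2 rows → B = g, g ✓
(A=c, C=86, D=f): 1 row → B = d ✓
(A=l, C=87, D=m): 2 rows → B = e, e ✓
(A=d, C=85, D=m): 1 row → B = e ✓
(A=f, C=91, D=o): 1 row → B = m ✓
(A=f, C=87, D=o): 1 row → B = a ✓
Every {A, C, D} value is associated with a single B value, so {A, C, D} -> B holds.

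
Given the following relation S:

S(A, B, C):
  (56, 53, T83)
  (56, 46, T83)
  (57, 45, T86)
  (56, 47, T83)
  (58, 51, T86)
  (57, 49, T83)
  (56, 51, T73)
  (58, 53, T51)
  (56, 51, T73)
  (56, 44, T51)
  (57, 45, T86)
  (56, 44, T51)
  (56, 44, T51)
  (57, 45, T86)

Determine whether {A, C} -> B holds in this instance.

No

(A=56, C=T83): 3 rows → B takes values {53, 46, 47} — violation
(A=57, C=T86): 3 rows → B = 45, 45, 45 ✓
(A=58, C=T86): 1 row → B = 51 ✓
(A=57, C=T83): 1 row → B = 49 ✓
(A=56, C=T73): 2 rows → B = 51, 51 ✓
(A=58, C=T51): 1 row → B = 53 ✓
(A=56, C=T51): 3 rows → B = 44, 44, 44 ✓
Two rows agree on {A, C} but differ on B, so {A, C} -> B does not hold.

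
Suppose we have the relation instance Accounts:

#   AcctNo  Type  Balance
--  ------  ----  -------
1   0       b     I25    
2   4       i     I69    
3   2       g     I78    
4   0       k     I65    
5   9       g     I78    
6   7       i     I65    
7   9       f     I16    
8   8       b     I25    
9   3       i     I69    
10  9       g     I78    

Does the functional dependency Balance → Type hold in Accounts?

No

Balance=I25: rows 1, 8 → Type = b, b ✓
Balance=I69: rows 2, 9 → Type = i, i ✓
Balance=I78: rows 3, 5, 10 → Type = g, g, g ✓
Balance=I65: rows 4, 6 → Type takes values {k, i} — violation
Balance=I16: row 7 → Type = f ✓
Two rows agree on Balance but differ on Type, so Balance → Type does not hold.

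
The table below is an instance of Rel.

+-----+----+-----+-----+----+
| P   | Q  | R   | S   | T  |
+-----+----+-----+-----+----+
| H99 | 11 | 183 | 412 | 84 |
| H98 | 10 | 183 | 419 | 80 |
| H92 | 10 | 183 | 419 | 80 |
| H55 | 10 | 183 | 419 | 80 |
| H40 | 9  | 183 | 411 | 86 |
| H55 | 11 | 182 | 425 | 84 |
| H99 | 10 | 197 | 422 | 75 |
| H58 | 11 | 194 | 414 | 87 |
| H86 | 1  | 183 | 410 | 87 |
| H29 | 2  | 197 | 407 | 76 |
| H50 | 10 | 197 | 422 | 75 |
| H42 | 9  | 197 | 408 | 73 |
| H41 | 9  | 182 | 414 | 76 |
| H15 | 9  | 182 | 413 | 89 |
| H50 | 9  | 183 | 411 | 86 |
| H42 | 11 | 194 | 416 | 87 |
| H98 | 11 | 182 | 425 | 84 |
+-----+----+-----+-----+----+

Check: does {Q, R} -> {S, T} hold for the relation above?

No

(Q=11, R=183): 1 row → {S,T} = (412, 84) ✓
(Q=10, R=183): 3 rows → {S,T} = (419, 80), (419, 80), (419, 80) ✓
(Q=9, R=183): 2 rows → {S,T} = (411, 86), (411, 86) ✓
(Q=11, R=182): 2 rows → {S,T} = (425, 84), (425, 84) ✓
(Q=10, R=197): 2 rows → {S,T} = (422, 75), (422, 75) ✓
(Q=11, R=194): 2 rows → {S,T} takes values {(414, 87), (416, 87)} — violation
(Q=1, R=183): 1 row → {S,T} = (410, 87) ✓
(Q=2, R=197): 1 row → {S,T} = (407, 76) ✓
(Q=9, R=197): 1 row → {S,T} = (408, 73) ✓
(Q=9, R=182): 2 rows → {S,T} takes values {(414, 76), (413, 89)} — violation
Two rows agree on {Q, R} but differ on {S, T}, so {Q, R} -> {S, T} does not hold.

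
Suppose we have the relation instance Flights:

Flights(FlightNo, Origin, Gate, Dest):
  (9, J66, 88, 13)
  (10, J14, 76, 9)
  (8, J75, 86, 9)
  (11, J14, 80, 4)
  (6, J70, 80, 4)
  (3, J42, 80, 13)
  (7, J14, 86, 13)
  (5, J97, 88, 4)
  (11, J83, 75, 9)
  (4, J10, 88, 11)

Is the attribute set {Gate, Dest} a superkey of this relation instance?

No

Two distinct rows share (Gate=80, Dest=4), so {Gate, Dest} does not determine every attribute — not a superkey.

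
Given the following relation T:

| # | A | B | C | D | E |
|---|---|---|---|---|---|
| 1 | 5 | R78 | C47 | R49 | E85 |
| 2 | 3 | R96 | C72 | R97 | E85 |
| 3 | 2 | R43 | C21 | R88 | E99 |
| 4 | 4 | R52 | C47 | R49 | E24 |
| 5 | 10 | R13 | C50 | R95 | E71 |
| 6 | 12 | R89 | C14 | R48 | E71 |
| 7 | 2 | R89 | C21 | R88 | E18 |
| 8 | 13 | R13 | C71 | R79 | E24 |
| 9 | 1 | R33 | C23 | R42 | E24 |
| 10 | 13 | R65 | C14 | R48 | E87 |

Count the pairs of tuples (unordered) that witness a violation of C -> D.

C=C47: all 2 rows agree on D — 0 pairs.
C=C21: all 2 rows agree on D — 0 pairs.
C=C14: all 2 rows agree on D — 0 pairs.

0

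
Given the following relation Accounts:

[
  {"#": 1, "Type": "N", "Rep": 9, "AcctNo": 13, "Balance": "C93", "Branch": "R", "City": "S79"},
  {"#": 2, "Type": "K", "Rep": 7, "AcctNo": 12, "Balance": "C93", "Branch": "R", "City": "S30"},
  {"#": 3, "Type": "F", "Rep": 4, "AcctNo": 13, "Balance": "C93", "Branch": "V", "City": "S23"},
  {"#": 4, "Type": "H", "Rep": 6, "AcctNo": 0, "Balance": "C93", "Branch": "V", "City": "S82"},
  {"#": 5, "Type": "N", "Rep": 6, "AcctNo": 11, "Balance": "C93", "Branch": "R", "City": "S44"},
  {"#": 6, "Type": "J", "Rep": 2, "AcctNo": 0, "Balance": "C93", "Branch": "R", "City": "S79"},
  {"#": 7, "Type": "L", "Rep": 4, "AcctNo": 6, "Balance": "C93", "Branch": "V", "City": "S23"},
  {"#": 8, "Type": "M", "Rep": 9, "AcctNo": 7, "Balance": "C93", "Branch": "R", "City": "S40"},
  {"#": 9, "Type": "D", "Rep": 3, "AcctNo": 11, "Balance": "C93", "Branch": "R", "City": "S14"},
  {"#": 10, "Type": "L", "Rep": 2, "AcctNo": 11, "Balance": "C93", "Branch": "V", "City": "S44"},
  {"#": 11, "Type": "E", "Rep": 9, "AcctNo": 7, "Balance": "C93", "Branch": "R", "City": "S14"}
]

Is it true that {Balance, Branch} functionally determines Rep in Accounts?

No

(Balance=C93, Branch=R): rows 1, 2, 5, 6, 8, 9, 11 → Rep takes values {9, 7, 6, 2, 3} — violation
(Balance=C93, Branch=V): rows 3, 4, 7, 10 → Rep takes values {4, 6, 2} — violation
Two rows agree on {Balance, Branch} but differ on Rep, so {Balance, Branch} -> Rep does not hold.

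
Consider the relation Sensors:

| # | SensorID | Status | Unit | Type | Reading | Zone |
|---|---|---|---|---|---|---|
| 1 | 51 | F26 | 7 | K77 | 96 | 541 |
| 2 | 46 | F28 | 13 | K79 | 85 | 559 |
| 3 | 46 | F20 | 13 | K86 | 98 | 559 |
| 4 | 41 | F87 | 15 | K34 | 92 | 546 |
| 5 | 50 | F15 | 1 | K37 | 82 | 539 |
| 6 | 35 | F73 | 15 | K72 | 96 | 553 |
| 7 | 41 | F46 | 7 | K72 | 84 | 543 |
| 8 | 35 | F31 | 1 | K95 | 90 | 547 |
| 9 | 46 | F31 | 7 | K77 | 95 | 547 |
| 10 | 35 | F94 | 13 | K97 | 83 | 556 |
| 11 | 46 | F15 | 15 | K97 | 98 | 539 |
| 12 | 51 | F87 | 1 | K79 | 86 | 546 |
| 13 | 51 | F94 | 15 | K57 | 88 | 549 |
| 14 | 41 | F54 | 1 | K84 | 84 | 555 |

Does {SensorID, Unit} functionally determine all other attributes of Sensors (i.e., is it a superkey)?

No

Rows 2 and 3 have the same {SensorID, Unit} value (SensorID=46, Unit=13) but are distinct tuples, so {SensorID, Unit} does not determine every attribute — not a superkey.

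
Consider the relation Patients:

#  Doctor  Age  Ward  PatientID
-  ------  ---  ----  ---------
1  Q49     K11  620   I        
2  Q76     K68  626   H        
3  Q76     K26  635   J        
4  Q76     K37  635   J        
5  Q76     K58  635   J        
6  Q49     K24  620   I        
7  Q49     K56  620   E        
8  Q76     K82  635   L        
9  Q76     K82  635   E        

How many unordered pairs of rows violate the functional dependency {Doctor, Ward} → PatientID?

(Doctor=Q49, Ward=620): violating pairs (1,7), (6,7) — 2 pairs.
(Doctor=Q76, Ward=635): violating pairs (3,8), (3,9), (4,8), (4,9), (5,8), (5,9), (8,9) — 7 pairs.

9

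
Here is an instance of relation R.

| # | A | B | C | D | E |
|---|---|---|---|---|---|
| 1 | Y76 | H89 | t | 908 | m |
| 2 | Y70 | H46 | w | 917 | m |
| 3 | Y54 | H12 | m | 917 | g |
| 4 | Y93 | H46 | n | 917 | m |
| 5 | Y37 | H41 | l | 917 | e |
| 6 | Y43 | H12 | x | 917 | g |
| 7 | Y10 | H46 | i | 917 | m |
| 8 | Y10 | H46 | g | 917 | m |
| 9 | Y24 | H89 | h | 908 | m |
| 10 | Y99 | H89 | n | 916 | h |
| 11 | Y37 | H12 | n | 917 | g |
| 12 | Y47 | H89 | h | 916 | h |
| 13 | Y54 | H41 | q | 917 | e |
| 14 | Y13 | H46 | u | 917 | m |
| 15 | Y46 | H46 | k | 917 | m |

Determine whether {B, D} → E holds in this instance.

(B=H89, D=908): rows 1, 9 → E = m, m ✓
(B=H46, D=917): rows 2, 4, 7, 8, 14, 15 → E = m, m, m, m, m, m ✓
(B=H12, D=917): rows 3, 6, 11 → E = g, g, g ✓
(B=H41, D=917): rows 5, 13 → E = e, e ✓
(B=H89, D=916): rows 10, 12 → E = h, h ✓
Every {B, D} value is associated with a single E value, so {B, D} → E holds.

Yes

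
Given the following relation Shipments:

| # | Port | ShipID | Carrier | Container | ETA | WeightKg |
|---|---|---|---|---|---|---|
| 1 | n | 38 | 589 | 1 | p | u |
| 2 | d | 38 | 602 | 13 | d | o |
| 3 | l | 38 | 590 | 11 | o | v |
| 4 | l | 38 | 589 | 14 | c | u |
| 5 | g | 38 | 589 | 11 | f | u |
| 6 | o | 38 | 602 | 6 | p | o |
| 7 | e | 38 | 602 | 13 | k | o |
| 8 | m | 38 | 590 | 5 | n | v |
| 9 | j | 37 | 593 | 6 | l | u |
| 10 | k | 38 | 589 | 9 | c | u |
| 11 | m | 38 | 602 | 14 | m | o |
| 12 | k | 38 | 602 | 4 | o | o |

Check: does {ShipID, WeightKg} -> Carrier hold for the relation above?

(ShipID=38, WeightKg=u): rows 1, 4, 5, 10 → Carrier = 589, 589, 589, 589 ✓
(ShipID=38, WeightKg=o): rows 2, 6, 7, 11, 12 → Carrier = 602, 602, 602, 602, 602 ✓
(ShipID=38, WeightKg=v): rows 3, 8 → Carrier = 590, 590 ✓
(ShipID=37, WeightKg=u): row 9 → Carrier = 593 ✓
Every {ShipID, WeightKg} value is associated with a single Carrier value, so {ShipID, WeightKg} -> Carrier holds.

Yes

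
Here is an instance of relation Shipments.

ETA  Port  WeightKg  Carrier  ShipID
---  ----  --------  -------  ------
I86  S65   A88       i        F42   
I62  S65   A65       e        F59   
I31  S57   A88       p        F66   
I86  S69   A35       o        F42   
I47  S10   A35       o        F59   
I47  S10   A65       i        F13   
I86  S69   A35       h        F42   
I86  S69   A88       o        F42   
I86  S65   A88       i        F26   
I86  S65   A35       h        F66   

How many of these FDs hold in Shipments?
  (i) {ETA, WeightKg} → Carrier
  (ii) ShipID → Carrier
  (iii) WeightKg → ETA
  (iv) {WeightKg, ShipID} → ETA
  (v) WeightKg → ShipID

1

(i) {ETA, WeightKg} → Carrier: (ETA=I86, WeightKg=A88): 3 rows → Carrier takes values {i, o} — violation; (ETA=I86, WeightKg=A35): 3 rows → Carrier takes values {o, h} — violation — fails.
(ii) ShipID → Carrier: ShipID=F42: 4 rows → Carrier takes values {i, o, h} — violation; ShipID=F59: 2 rows → Carrier takes values {e, o} — violation; ShipID=F66: 2 rows → Carrier takes values {p, h} — violation — fails.
(iii) WeightKg → ETA: WeightKg=A88: 4 rows → ETA takes values {I86, I31} — violation; WeightKg=A65: 2 rows → ETA takes values {I62, I47} — violation; WeightKg=A35: 4 rows → ETA takes values {I86, I47} — violation — fails.
(iv) {WeightKg, ShipID} → ETA: every LHS value maps to a single RHS value — holds.
(v) WeightKg → ShipID: WeightKg=A88: 4 rows → ShipID takes values {F42, F66, F26} — violation; WeightKg=A65: 2 rows → ShipID takes values {F59, F13} — violation; WeightKg=A35: 4 rows → ShipID takes values {F42, F59, F66} — violation — fails.
1 of the 5 dependencies holds.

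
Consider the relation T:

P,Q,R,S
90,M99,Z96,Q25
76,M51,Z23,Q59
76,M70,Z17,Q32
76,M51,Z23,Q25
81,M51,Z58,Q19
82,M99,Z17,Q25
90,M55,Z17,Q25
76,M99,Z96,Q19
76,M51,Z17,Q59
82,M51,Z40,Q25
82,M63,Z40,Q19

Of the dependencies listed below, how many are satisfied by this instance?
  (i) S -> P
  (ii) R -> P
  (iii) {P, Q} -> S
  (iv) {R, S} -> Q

(i) S -> P: S=Q25: 5 rows → P takes values {90, 76, 82} — violation; S=Q19: 3 rows → P takes values {81, 76, 82} — violation — fails.
(ii) R -> P: R=Z96: 2 rows → P takes values {90, 76} — violation; R=Z17: 4 rows → P takes values {76, 82, 90} — violation — fails.
(iii) {P, Q} -> S: (P=76, Q=M51): 3 rows → S takes values {Q59, Q25} — violation — fails.
(iv) {R, S} -> Q: (R=Z17, S=Q25): 2 rows → Q takes values {M99, M55} — violation — fails.
None of the 4 dependencies hold.

0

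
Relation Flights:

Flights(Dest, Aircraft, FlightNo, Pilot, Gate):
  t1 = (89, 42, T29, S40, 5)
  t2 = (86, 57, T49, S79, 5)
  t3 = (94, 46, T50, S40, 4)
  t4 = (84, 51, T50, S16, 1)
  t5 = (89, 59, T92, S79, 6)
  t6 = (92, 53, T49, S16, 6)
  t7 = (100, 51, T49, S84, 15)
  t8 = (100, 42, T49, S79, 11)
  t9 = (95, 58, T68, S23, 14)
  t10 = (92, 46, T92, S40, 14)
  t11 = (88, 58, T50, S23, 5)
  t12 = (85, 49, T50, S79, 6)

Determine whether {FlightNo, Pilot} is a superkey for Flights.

Rows 2 and 8 have the same {FlightNo, Pilot} value (FlightNo=T49, Pilot=S79) but are distinct tuples, so {FlightNo, Pilot} does not determine every attribute — not a superkey.

No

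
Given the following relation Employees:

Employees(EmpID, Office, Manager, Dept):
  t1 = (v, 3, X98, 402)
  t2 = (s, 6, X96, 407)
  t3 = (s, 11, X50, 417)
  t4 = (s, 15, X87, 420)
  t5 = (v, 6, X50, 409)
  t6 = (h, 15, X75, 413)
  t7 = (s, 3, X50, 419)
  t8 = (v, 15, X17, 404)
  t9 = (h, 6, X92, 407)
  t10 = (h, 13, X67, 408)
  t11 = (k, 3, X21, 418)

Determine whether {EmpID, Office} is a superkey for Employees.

Yes

All 11 rows have distinct {EmpID, Office} values, so {EmpID, Office} → (all attributes) holds and {EmpID, Office} is a superkey.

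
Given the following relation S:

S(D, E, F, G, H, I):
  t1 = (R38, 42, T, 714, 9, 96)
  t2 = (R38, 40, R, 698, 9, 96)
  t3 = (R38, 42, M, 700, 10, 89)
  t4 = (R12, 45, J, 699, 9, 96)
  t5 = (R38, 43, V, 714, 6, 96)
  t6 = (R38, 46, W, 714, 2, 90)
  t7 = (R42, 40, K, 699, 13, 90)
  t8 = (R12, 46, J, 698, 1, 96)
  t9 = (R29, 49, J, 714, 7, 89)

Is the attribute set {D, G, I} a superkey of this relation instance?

Rows 1 and 5 have the same {D, G, I} value (D=R38, G=714, I=96) but are distinct tuples, so {D, G, I} does not determine every attribute — not a superkey.

No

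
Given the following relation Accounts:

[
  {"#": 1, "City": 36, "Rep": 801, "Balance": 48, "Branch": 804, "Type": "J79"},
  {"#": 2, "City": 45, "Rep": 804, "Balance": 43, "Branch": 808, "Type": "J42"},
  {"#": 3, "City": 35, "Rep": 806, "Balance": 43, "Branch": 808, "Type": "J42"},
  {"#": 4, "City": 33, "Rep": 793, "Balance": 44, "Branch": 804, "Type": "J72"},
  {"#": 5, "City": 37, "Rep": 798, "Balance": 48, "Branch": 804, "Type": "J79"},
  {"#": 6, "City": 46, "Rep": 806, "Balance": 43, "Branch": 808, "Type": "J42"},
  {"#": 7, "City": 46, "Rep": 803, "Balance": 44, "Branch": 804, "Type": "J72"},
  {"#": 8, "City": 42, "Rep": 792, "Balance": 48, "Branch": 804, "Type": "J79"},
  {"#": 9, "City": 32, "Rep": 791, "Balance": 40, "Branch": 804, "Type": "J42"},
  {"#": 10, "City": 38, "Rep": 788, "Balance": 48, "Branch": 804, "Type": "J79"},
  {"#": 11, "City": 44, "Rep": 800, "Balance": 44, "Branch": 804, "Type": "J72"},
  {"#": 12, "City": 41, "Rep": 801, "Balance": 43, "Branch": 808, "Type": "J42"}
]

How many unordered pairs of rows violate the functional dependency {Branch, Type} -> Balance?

(Branch=804, Type=J79): all 4 rows agree on Balance — 0 pairs.
(Branch=808, Type=J42): all 4 rows agree on Balance — 0 pairs.
(Branch=804, Type=J72): all 3 rows agree on Balance — 0 pairs.

0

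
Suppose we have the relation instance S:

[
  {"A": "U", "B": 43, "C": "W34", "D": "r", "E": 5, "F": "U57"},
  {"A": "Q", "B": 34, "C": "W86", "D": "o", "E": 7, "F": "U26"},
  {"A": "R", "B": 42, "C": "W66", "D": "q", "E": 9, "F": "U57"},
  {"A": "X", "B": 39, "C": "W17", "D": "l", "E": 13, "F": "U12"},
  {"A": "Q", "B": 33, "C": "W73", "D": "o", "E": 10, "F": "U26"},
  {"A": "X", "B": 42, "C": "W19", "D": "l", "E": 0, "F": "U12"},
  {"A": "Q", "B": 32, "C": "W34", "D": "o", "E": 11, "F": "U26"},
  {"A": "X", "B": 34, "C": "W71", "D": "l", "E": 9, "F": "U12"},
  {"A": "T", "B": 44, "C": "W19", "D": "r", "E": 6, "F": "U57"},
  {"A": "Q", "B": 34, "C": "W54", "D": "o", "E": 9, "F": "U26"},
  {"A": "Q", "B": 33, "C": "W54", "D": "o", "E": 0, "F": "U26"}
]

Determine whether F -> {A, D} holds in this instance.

No

F=U57: 3 rows → {A,D} takes values {(U, r), (R, q), (T, r)} — violation
F=U26: 5 rows → {A,D} = (Q, o), (Q, o), (Q, o), (Q, o), (Q, o) ✓
F=U12: 3 rows → {A,D} = (X, l), (X, l), (X, l) ✓
Two rows agree on F but differ on {A, D}, so F -> {A, D} does not hold.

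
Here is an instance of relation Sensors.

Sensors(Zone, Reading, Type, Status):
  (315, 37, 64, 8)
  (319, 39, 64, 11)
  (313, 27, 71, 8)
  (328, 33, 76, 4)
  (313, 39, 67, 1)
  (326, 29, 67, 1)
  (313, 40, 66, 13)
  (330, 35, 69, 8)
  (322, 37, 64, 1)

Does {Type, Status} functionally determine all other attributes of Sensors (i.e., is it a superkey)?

No

Two distinct rows share (Type=67, Status=1), so {Type, Status} does not determine every attribute — not a superkey.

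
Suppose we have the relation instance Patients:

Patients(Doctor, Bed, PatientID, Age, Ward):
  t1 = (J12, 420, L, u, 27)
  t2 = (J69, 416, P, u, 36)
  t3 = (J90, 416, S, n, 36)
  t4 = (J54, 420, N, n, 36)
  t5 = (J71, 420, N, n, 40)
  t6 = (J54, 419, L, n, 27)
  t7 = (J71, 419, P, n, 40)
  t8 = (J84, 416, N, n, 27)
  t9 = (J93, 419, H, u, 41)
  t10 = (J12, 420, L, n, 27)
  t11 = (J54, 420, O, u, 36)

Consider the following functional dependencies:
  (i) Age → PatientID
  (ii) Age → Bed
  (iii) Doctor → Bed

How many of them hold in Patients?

(i) Age → PatientID: Age=u: rows 1, 2, 9, 11 → PatientID takes values {L, P, H, O} — violation; Age=n: rows 3, 4, 5, 6, 7, 8, 10 → PatientID takes values {S, N, L, P} — violation — fails.
(ii) Age → Bed: Age=u: rows 1, 2, 9, 11 → Bed takes values {420, 416, 419} — violation; Age=n: rows 3, 4, 5, 6, 7, 8, 10 → Bed takes values {416, 420, 419} — violation — fails.
(iii) Doctor → Bed: Doctor=J54: rows 4, 6, 11 → Bed takes values {420, 419} — violation; Doctor=J71: rows 5, 7 → Bed takes values {420, 419} — violation — fails.
None of the 3 dependencies hold.

0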